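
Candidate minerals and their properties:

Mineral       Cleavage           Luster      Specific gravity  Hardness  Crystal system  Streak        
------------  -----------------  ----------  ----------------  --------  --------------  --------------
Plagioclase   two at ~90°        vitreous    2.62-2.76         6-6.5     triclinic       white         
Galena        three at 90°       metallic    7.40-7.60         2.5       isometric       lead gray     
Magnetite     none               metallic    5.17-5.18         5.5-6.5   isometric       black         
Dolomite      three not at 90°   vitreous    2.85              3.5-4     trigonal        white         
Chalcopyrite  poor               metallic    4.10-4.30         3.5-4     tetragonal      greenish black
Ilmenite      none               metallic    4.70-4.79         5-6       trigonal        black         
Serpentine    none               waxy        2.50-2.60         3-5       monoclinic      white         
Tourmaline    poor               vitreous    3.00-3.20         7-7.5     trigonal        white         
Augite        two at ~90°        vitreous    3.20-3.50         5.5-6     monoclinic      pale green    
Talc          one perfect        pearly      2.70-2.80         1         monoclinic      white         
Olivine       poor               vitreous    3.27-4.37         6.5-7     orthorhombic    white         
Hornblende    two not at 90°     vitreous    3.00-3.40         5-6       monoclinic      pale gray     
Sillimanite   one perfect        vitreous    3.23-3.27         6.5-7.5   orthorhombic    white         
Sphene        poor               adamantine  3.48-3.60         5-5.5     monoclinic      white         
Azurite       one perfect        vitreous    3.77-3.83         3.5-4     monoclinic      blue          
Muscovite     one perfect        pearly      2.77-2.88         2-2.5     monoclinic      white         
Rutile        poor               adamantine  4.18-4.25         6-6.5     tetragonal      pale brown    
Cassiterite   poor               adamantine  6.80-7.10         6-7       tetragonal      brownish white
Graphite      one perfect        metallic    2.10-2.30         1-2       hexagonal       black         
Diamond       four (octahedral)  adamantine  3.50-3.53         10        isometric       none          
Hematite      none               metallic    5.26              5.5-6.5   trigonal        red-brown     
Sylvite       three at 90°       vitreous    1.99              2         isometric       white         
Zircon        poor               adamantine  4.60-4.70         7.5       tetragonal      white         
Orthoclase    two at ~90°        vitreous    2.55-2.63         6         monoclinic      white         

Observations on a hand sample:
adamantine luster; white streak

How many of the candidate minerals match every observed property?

Adamantine luster — leaves Sphene, Rutile, Cassiterite, Diamond, Zircon.
White streak — only Sphene, Zircon remain.
The minerals that satisfy all observations are Sphene, Zircon.
That is 2 minerals.

2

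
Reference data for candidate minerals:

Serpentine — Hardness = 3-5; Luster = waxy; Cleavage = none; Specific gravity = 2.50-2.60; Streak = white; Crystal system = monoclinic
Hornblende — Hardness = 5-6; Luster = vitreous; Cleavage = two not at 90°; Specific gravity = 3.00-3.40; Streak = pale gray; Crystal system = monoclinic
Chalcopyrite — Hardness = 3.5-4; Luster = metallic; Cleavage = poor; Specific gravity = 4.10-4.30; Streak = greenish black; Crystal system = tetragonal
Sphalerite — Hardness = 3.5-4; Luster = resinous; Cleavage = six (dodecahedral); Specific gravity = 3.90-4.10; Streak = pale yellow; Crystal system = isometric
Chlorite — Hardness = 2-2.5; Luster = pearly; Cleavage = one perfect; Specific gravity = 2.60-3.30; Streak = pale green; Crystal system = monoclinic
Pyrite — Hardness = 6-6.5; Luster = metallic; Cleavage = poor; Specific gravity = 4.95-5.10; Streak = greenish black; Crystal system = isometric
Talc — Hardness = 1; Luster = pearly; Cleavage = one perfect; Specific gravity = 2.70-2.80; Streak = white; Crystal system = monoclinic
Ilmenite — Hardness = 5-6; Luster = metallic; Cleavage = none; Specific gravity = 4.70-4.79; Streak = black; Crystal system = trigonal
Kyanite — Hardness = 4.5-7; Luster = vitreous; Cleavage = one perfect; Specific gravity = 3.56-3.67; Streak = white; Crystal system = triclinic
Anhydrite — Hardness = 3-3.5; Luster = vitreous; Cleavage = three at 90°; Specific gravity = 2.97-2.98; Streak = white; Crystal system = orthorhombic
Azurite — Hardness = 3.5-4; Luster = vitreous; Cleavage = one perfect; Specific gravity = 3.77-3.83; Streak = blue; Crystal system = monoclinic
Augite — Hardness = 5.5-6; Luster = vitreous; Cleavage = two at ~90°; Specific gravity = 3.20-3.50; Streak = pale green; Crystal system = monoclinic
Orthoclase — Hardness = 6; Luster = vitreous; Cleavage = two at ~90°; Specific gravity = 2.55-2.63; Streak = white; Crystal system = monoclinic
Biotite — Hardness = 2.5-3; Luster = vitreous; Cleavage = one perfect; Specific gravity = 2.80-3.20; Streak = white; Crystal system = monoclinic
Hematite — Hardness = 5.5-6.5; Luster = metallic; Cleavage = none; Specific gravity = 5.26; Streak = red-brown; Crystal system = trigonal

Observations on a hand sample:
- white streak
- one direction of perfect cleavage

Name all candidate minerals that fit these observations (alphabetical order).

Biotite, Kyanite, Talc

White streak — narrows the field to Serpentine, Talc, Kyanite, Anhydrite, Orthoclase, Biotite.
One direction of perfect cleavage rules out Serpentine, Anhydrite, Orthoclase.
Consistent with every observation: Biotite, Kyanite, Talc.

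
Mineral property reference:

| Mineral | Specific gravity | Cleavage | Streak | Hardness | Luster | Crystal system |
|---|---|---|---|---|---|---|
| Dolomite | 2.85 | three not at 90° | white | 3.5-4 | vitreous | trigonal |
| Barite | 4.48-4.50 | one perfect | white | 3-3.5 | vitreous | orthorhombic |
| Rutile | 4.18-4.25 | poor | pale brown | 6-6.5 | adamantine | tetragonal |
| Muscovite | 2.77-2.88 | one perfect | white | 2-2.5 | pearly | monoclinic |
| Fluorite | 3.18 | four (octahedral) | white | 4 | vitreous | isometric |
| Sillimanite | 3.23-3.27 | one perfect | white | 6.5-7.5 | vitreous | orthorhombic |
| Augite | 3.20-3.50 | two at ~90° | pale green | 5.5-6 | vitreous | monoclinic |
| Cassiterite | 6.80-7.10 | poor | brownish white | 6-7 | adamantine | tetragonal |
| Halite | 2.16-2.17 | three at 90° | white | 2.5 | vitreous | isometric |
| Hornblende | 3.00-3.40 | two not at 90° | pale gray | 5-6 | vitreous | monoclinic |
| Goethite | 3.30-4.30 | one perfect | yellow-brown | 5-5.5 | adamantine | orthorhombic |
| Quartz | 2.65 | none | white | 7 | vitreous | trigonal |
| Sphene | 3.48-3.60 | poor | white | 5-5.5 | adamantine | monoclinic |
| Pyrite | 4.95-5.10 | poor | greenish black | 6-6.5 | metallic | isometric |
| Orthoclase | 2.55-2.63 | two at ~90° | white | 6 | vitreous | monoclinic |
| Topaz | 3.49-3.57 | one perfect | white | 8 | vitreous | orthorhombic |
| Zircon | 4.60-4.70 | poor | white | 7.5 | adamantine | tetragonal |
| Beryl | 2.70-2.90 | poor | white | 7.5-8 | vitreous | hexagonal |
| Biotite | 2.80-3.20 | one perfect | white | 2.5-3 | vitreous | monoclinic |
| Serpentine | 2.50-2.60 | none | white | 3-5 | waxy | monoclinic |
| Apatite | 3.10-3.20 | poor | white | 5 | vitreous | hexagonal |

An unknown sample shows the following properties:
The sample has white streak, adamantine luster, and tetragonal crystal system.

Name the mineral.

White streak is inconsistent with Rutile, Augite, Cassiterite, Hornblende, Goethite, Pyrite.
Adamantine luster: leaves Sphene, Zircon.
Tetragonal crystal system excludes Sphene.
Only Zircon satisfies all observations.

Zircon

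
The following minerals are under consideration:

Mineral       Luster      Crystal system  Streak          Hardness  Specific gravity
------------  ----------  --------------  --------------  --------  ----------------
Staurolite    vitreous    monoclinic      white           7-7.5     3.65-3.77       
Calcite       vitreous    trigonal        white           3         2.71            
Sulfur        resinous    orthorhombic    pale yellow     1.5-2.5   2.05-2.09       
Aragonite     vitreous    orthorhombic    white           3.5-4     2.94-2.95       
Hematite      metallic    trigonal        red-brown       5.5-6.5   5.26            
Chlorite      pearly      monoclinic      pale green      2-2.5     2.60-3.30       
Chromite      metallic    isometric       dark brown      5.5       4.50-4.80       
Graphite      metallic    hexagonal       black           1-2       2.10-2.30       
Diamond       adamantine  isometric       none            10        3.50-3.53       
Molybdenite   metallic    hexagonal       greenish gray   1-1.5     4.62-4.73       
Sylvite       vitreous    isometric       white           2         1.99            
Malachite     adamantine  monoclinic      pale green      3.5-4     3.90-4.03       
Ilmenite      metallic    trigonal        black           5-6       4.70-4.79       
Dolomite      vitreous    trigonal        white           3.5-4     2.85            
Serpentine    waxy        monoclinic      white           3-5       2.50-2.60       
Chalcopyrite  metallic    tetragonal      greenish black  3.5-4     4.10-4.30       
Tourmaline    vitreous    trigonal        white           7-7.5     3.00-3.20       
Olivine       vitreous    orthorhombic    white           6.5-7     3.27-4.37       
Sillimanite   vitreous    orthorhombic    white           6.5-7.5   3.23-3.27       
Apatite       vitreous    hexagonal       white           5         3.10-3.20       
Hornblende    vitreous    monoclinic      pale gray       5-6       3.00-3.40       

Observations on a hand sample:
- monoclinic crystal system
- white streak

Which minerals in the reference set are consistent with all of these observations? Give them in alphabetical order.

Monoclinic crystal system: Staurolite, Chlorite, Malachite, Serpentine, Hornblende remain.
White streak: leaves Staurolite, Serpentine.
Consistent with every observation: Serpentine, Staurolite.

Serpentine, Staurolite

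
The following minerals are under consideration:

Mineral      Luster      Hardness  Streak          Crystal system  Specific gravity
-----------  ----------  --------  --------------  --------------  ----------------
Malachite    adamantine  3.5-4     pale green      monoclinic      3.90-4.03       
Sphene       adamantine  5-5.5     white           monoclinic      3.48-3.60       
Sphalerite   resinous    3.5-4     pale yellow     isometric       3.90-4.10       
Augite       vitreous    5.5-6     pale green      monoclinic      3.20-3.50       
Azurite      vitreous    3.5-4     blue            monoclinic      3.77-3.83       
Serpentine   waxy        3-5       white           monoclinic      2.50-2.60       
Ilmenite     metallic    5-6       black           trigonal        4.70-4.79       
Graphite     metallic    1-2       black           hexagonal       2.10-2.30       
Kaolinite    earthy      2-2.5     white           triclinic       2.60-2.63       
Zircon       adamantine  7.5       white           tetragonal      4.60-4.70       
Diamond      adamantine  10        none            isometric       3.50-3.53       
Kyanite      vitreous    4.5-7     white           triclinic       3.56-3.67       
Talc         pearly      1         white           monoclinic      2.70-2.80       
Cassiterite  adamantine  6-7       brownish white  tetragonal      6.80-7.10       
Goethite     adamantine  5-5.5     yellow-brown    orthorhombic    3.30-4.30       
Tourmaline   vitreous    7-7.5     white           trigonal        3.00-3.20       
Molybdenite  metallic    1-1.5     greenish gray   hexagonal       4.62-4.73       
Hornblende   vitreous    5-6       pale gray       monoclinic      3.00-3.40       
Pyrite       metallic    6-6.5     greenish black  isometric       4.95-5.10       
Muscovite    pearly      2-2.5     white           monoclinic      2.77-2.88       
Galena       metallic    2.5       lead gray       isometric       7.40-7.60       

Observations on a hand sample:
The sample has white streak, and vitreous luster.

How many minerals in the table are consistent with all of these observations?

White streak — leaves Sphene, Serpentine, Kaolinite, Zircon, Kyanite, Talc, Tourmaline, Muscovite.
Vitreous luster — only Kyanite, Tourmaline remain.
The minerals that satisfy all observations are Kyanite, Tourmaline.
That is 2 minerals.

2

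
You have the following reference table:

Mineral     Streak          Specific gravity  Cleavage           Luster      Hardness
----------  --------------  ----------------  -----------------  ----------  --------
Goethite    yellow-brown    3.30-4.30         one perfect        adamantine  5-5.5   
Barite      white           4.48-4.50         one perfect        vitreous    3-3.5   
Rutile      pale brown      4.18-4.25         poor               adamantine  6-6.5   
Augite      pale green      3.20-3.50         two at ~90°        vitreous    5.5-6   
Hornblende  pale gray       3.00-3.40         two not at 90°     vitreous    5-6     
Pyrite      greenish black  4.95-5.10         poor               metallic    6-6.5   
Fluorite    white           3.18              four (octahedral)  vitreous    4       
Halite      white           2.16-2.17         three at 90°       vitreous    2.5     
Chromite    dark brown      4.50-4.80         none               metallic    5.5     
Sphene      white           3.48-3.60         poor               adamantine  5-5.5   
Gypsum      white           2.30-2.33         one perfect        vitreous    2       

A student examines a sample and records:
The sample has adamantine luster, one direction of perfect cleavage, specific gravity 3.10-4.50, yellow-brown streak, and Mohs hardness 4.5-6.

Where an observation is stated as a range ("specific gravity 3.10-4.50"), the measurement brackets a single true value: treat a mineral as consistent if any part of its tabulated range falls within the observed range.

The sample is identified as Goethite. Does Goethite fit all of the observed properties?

Adamantine luster — is consistent with Goethite (adamantine luster).
One direction of perfect cleavage — is consistent with Goethite (cleavage one perfect).
Specific gravity 3.10-4.50 — is consistent with Goethite (SG 3.30-4.30).
Yellow-brown streak — is consistent with Goethite (yellow-brown streak).
Mohs hardness 4.5-6 — is consistent with Goethite (hardness 5-5.5).
Every observed property is compatible with the reference values for Goethite.

Yes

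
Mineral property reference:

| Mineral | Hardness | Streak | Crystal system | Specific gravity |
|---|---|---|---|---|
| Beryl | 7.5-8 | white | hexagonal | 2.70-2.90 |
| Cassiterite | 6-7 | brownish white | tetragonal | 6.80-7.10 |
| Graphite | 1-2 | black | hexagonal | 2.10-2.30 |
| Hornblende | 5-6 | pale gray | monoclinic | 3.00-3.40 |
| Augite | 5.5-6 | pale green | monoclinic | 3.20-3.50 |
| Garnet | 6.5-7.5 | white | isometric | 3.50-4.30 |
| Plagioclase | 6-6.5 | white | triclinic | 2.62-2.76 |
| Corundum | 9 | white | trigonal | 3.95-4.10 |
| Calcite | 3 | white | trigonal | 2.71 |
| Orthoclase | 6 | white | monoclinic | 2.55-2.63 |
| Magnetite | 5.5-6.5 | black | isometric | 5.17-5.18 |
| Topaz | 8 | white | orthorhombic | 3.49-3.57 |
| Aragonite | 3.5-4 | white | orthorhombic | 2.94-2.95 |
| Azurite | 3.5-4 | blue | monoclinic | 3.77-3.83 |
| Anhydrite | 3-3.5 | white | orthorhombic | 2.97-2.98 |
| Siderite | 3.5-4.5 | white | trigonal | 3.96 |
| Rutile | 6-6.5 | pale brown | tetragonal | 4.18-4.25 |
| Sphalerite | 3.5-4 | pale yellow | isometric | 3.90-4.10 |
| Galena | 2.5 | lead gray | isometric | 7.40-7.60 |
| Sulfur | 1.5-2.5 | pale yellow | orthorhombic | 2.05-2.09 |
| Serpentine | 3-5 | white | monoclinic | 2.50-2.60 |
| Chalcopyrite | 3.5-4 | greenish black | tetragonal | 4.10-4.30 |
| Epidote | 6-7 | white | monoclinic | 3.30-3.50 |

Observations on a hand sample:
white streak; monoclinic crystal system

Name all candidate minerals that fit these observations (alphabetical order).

White streak — leaves Beryl, Garnet, Plagioclase, Corundum, Calcite, Orthoclase, Topaz, Aragonite, Anhydrite, Siderite, Serpentine, Epidote.
Monoclinic crystal system — Orthoclase, Serpentine, Epidote remain.
Remaining candidates: Epidote, Orthoclase, Serpentine.

Epidote, Orthoclase, Serpentine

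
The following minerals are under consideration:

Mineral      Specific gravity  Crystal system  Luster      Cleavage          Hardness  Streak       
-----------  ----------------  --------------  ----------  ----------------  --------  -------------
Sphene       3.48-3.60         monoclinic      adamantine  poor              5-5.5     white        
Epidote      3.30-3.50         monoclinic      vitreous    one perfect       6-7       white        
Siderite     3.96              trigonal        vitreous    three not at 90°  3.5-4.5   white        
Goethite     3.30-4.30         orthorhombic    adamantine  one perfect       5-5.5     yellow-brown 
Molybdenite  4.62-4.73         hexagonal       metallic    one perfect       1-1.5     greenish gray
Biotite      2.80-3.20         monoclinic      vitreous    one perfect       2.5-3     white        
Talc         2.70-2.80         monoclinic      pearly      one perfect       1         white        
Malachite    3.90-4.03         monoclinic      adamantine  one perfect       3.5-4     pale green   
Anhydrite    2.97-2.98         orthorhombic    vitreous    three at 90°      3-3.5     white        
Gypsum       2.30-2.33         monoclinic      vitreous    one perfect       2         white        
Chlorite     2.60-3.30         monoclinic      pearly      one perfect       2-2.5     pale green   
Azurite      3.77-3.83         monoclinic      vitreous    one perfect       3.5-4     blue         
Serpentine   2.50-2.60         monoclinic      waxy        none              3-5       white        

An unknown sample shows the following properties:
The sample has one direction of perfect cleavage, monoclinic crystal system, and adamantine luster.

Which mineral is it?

One direction of perfect cleavage excludes Sphene, Siderite, Anhydrite, Serpentine.
Monoclinic crystal system eliminates Goethite, Molybdenite.
Adamantine luster: Malachite remains.
The only mineral consistent with every observation is Malachite.

Malachite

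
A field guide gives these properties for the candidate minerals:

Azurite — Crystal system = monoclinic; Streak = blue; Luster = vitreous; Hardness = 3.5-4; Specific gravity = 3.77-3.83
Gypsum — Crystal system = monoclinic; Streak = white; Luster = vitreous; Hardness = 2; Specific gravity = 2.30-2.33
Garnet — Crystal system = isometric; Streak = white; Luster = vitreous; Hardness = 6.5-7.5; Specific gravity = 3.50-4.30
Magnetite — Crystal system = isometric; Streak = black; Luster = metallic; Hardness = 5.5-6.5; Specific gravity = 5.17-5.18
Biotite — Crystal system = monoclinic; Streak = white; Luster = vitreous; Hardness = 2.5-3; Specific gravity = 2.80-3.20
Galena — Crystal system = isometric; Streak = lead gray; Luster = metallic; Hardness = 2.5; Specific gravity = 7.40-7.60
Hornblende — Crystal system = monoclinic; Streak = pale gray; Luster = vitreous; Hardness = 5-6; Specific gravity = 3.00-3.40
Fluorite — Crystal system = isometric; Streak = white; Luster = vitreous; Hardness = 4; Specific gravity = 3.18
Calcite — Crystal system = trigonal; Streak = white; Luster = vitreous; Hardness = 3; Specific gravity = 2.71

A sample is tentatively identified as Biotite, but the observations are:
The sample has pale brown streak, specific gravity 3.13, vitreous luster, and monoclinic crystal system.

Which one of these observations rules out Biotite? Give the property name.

Pale brown streak: Biotite has white streak — outside the reference range.
Specific gravity 3.13: Biotite has SG 2.80-3.20 — agrees.
Vitreous luster: Biotite has vitreous luster — agrees.
Monoclinic crystal system: Biotite has monoclinic system — agrees.
The streak is the one property that does not fit.

streak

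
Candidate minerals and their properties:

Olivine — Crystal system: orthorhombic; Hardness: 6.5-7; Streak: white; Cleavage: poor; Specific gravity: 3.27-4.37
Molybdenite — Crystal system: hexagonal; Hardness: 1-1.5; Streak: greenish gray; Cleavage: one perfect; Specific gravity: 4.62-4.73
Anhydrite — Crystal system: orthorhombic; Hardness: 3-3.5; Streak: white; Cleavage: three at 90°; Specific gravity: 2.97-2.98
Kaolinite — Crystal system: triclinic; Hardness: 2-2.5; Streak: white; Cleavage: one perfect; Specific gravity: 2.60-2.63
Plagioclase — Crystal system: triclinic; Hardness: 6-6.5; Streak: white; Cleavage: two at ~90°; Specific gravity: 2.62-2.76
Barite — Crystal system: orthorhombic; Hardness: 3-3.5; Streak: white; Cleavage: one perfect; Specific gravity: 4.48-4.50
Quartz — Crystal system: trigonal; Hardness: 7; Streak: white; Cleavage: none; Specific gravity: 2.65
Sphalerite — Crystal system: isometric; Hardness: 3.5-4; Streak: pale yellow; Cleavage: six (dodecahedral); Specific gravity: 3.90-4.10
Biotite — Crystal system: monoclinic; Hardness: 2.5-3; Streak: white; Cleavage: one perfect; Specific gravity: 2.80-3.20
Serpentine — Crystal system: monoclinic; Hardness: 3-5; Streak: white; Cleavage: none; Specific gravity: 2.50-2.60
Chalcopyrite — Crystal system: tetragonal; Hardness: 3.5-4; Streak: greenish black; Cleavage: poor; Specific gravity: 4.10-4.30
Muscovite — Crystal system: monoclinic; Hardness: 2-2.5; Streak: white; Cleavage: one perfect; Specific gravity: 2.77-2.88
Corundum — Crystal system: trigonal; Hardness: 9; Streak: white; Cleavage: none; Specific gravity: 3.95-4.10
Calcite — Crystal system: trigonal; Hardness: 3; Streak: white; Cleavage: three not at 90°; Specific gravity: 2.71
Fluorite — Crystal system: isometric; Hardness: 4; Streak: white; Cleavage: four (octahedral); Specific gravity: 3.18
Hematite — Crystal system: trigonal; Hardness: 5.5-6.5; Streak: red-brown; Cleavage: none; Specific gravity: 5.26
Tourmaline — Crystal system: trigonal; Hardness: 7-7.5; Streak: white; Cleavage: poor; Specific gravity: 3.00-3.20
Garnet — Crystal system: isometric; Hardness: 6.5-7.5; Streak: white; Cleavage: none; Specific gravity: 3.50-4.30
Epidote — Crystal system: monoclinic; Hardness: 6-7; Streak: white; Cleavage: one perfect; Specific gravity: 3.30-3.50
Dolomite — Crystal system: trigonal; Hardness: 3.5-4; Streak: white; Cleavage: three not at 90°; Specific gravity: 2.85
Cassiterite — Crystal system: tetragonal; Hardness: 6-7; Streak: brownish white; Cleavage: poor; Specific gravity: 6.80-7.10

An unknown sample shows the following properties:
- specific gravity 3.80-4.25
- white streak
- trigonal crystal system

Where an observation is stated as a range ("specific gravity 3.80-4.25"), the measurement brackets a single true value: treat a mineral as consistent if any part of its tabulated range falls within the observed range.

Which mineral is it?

Specific gravity 3.80-4.25 — narrows the field to Olivine, Sphalerite, Chalcopyrite, Corundum, Garnet.
White streak rules out Sphalerite, Chalcopyrite.
Trigonal crystal system — leaves Corundum.
Only Corundum satisfies all observations.

Corundum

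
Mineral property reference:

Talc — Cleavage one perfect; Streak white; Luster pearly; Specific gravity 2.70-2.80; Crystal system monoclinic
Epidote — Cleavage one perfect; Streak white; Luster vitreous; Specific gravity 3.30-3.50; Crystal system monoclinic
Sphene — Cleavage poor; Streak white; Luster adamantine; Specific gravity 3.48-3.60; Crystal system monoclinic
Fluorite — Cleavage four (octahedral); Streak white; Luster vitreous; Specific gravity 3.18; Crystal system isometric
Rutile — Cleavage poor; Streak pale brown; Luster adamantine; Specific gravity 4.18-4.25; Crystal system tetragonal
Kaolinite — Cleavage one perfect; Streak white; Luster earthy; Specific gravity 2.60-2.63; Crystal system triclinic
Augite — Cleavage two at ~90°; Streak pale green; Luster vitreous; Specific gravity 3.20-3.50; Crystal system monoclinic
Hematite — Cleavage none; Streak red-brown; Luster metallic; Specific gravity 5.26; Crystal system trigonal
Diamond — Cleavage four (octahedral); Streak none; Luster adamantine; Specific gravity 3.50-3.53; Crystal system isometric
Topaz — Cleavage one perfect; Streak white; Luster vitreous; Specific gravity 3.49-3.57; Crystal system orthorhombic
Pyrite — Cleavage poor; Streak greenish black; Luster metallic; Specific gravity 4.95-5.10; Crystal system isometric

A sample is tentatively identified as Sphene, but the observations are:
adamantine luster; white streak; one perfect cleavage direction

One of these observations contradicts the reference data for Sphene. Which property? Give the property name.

Adamantine luster: Sphene has adamantine luster — within range.
White streak: Sphene has white streak — within range.
One perfect cleavage direction: Sphene has cleavage poor — outside the reference range.
Only the cleavage is inconsistent.

cleavage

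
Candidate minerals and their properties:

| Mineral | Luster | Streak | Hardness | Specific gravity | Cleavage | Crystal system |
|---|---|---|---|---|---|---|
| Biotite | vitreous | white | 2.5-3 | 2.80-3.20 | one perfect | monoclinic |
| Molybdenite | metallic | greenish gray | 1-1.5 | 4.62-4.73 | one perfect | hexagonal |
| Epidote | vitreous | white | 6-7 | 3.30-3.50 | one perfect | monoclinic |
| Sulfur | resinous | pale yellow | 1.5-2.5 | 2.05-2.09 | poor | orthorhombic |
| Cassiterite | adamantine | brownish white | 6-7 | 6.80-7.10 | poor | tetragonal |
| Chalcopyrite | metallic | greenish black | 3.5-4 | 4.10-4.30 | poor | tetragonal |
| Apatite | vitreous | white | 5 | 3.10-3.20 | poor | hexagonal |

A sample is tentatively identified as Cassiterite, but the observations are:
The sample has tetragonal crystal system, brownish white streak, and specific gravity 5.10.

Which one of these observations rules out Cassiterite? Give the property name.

Tetragonal crystal system: Cassiterite has tetragonal system — agrees.
Brownish white streak: Cassiterite has brownish white streak — agrees.
Specific gravity 5.10: Cassiterite has SG 6.80-7.10 — outside the reference range.
Everything matches except the specific gravity.

specific gravity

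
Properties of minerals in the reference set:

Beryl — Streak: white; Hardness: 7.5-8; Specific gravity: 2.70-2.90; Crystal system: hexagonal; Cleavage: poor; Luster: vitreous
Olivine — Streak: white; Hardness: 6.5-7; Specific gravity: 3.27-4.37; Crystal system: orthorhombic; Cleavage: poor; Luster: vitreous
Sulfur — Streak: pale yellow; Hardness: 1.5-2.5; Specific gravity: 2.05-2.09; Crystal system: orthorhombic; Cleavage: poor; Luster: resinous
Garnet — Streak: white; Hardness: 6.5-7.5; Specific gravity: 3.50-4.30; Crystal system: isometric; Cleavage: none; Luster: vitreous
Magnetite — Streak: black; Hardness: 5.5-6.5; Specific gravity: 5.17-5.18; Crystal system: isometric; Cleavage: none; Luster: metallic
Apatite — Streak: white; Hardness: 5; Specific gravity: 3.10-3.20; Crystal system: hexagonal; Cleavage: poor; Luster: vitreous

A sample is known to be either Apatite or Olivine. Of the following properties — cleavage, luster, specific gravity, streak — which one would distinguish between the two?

specific gravity

Cleavage: both poor — shared.
Luster: both vitreous — shared.
Specific gravity: Apatite 3.10-3.20, Olivine 3.27-4.37 — different.
Streak: both white — shared.
Only specific gravity differs between Apatite and Olivine among the listed tests.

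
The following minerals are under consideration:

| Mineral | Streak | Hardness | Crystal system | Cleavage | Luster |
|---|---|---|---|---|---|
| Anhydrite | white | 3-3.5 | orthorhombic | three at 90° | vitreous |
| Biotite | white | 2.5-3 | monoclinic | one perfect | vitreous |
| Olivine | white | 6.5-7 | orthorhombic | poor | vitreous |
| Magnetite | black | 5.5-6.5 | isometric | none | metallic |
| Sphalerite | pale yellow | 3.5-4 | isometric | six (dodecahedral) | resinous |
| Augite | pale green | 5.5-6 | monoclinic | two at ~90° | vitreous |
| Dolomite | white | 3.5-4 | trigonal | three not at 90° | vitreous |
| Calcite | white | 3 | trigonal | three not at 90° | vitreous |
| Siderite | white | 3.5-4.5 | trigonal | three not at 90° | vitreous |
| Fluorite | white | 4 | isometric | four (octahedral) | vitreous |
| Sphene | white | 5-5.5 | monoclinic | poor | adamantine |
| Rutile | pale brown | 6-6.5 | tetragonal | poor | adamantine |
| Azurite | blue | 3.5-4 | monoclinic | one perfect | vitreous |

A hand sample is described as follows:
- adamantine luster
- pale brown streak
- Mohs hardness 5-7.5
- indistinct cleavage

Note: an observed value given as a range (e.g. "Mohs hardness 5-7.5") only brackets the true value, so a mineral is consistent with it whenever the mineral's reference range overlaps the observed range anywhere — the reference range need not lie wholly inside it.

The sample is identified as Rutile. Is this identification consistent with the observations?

Adamantine luster — fits Rutile (adamantine luster).
Pale brown streak — fits Rutile (pale brown streak).
Mohs hardness 5-7.5 — fits Rutile (hardness 6-6.5).
Indistinct cleavage — fits Rutile (cleavage poor).
All observations are consistent with the tabulated values for Rutile.

Yes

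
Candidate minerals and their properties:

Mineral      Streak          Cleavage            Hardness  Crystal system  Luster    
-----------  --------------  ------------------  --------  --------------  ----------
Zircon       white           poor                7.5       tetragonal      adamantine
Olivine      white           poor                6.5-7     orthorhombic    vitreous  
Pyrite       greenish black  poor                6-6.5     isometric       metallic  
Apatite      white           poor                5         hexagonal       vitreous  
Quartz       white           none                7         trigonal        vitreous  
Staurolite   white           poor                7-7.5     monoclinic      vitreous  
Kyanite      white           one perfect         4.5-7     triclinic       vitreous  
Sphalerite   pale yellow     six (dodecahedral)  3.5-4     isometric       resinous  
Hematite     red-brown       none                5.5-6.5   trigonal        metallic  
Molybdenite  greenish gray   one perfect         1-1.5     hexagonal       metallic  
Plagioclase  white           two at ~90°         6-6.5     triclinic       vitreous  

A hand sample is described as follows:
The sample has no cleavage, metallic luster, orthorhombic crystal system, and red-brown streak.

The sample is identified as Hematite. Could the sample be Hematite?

No

No cleavage — matches Hematite (cleavage none).
Metallic luster — matches Hematite (metallic luster).
Orthorhombic crystal system — Hematite has trigonal system; which does not match.
Red-brown streak — matches Hematite (red-brown streak).
The crystal system observation rules out Hematite.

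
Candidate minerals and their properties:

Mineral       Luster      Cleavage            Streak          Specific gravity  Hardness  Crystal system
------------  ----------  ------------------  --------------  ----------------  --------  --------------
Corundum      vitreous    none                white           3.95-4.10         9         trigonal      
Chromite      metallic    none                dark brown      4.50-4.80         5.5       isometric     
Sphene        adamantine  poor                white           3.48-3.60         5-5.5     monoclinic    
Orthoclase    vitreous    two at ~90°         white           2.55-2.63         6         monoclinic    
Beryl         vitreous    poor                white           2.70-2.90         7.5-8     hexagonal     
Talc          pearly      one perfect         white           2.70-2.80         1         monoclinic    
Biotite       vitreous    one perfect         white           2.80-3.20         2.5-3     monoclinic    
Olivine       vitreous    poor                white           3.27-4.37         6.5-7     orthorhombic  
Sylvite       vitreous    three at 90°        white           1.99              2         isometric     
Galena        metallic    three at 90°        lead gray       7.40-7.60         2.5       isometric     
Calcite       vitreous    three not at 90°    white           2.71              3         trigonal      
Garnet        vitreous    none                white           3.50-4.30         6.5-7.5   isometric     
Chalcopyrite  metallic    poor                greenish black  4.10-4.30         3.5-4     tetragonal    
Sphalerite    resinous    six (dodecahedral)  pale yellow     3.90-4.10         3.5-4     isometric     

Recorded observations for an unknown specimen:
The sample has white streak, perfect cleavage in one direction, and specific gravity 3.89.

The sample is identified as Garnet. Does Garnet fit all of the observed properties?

Inconsistent

White streak — matches Garnet (white streak).
Perfect cleavage in one direction — Garnet has cleavage none; which does not match.
Specific gravity 3.89 — matches Garnet (SG 3.50-4.30).
Garnet is excluded by the cleavage.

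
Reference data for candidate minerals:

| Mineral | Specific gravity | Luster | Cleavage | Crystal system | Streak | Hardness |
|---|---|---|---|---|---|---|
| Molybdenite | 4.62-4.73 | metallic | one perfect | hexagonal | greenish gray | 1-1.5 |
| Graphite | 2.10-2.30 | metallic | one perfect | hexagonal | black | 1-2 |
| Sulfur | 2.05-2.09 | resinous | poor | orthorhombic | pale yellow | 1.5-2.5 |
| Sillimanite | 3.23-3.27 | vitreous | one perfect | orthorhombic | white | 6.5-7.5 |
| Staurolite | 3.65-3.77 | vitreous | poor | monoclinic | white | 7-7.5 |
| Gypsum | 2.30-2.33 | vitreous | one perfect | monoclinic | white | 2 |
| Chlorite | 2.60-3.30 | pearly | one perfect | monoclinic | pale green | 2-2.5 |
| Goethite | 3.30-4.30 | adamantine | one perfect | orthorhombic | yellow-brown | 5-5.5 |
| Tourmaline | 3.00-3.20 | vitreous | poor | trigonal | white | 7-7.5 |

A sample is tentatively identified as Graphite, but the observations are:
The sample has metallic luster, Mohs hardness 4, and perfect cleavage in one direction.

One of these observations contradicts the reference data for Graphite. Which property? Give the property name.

Metallic luster: Graphite has metallic luster — agrees.
Mohs hardness 4: Graphite has hardness 1-2 — outside the reference range.
Perfect cleavage in one direction: Graphite has cleavage one perfect — agrees.
The hardness is the one property that does not fit.

hardness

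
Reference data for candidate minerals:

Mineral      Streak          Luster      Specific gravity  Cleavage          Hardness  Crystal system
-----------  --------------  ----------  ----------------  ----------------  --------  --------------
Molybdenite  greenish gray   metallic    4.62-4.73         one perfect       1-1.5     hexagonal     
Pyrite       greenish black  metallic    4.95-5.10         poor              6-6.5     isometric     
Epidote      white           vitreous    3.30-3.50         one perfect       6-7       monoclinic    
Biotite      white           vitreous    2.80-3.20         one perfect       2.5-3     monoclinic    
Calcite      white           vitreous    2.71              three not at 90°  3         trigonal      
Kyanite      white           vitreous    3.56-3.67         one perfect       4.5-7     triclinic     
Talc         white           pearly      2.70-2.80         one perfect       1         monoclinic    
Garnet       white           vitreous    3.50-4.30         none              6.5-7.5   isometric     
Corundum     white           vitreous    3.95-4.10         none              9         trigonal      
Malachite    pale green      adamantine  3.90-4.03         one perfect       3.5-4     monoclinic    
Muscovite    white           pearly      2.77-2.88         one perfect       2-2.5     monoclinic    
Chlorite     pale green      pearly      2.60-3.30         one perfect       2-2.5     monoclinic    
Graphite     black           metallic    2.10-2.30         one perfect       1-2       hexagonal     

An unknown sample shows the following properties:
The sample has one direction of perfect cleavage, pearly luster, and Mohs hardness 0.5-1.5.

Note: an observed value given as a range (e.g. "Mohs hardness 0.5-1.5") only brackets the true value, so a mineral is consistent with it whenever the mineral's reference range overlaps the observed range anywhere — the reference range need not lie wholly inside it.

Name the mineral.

Talc

One direction of perfect cleavage rules out Pyrite, Calcite, Garnet, Corundum.
Pearly luster — Talc, Muscovite, Chlorite remain.
Mohs hardness 0.5-1.5 — Talc remains.
Only Talc satisfies all observations.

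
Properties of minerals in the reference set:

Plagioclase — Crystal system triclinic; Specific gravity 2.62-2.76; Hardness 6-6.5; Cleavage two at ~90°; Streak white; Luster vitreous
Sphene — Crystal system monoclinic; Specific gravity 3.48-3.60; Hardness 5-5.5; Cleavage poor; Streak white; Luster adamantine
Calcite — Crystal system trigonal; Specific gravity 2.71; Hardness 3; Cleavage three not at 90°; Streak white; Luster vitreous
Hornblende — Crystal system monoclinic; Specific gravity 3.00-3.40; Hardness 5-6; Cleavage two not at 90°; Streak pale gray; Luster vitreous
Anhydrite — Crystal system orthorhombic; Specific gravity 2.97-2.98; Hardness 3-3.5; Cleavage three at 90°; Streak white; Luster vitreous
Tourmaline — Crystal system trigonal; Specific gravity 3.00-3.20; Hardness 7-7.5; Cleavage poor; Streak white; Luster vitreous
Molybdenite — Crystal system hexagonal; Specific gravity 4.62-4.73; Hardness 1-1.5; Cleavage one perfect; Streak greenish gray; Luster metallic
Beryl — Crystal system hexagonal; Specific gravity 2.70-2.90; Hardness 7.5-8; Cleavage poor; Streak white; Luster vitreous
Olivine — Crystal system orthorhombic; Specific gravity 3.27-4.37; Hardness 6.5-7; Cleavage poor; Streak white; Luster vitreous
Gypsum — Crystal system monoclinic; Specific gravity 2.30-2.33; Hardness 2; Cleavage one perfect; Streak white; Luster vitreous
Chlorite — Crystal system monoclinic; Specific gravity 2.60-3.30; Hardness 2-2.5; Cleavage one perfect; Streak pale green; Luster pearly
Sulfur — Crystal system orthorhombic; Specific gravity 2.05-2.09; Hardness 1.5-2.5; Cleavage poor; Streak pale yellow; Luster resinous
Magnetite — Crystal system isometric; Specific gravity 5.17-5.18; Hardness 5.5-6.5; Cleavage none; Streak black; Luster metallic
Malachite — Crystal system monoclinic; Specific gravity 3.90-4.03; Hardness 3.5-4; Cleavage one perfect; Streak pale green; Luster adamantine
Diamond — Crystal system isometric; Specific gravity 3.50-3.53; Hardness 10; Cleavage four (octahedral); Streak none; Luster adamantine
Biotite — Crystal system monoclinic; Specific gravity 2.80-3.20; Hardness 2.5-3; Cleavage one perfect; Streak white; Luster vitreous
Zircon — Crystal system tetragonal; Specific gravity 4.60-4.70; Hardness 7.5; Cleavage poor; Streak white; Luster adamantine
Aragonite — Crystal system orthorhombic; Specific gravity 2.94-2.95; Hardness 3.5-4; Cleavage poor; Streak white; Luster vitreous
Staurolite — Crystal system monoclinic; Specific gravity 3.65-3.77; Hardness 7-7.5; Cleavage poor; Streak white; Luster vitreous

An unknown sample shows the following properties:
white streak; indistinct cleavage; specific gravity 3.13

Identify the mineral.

Tourmaline

White streak: narrows the field to Plagioclase, Sphene, Calcite, Anhydrite, Tourmaline, Beryl, Olivine, Gypsum, Biotite, Zircon, Aragonite, Staurolite.
Indistinct cleavage rules out Plagioclase, Calcite, Anhydrite, Gypsum, Biotite.
Specific gravity 3.13: only Tourmaline remains.
Only Tourmaline satisfies all observations.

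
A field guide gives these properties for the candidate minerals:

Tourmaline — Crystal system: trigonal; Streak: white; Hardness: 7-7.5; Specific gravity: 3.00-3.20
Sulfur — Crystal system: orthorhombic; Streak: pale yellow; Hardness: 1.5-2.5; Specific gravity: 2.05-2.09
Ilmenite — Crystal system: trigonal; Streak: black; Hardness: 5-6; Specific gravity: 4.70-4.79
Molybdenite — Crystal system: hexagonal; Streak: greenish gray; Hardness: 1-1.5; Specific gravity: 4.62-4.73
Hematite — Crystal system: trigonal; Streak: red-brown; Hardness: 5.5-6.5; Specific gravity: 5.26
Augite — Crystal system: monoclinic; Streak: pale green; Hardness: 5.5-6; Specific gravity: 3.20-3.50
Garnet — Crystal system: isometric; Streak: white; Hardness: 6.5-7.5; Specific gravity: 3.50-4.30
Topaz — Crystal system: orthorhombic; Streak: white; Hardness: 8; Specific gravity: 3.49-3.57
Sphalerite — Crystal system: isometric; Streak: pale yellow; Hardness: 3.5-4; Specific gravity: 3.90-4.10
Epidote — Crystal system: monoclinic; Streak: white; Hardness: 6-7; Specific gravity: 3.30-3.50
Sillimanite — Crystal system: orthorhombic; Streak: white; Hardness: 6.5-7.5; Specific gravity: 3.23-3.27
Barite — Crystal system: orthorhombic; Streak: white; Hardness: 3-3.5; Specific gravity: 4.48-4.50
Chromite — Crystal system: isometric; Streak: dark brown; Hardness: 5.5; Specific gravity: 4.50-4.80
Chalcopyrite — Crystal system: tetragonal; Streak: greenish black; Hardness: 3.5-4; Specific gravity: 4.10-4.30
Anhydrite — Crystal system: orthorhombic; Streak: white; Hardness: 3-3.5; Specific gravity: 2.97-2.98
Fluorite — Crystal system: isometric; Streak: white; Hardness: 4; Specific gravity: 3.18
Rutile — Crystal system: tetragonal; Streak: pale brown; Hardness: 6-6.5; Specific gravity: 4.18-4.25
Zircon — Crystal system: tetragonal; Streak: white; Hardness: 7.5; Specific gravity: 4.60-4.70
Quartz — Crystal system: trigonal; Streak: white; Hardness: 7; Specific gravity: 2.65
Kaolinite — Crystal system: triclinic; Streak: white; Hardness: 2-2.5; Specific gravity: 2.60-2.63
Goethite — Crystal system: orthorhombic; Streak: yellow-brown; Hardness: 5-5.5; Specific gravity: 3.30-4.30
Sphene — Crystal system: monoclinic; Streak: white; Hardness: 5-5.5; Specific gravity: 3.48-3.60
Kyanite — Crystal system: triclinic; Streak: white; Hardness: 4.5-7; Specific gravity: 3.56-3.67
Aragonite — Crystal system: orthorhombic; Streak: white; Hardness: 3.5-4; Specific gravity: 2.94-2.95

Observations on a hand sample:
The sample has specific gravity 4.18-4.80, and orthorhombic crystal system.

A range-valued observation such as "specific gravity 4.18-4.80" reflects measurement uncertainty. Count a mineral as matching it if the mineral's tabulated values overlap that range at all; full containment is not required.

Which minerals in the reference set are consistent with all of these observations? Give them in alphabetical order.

Specific gravity 4.18-4.80: leaves Ilmenite, Molybdenite, Garnet, Barite, Chromite, Chalcopyrite, Rutile, Zircon, Goethite.
Orthorhombic crystal system: Barite, Goethite remain.
The minerals that satisfy all observations are Barite, Goethite.

Barite, Goethite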